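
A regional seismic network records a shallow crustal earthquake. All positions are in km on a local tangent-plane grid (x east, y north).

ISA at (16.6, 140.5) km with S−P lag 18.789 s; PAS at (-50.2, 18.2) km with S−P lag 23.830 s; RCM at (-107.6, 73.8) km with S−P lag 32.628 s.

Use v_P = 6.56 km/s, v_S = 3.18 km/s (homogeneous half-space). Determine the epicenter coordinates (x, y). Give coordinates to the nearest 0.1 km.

Distance from S−P lag: d = Δt · v_P v_S / (v_P − v_S) = Δt · (6.56·3.18)/(6.56−3.18) ≈ 6.1718·Δt.
So d_ISA = 115.96, d_PAS = 147.07, d_RCM = 201.37 km.
Circle about each station: (x − 16.6)² + (y − 140.5)² = 115.96²; (x + 50.2)² + (y − 18.2)² = 147.07²; (x + 107.6)² + (y − 73.8)² = 201.37².
Subtracting the ISA equation from the PAS and RCM equations removes the quadratic terms:
-133.6 x − 244.6 y = -25347.39
-248.4 x − 133.4 y = -30094.77
Solving the 2×2 system: x ≈ 92.7, y ≈ 53.0 km.
Check against ISA (with the unrounded x, y): √((x − 16.6)²+(y − 140.5)²) = 115.96 ≈ 115.96 km. ✓

x ≈ 92.7 km, y ≈ 53.0 km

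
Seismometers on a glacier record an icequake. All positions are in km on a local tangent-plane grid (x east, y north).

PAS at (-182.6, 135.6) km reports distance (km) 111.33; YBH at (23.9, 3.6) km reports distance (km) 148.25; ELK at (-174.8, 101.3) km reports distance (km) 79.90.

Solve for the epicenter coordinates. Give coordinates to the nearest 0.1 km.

(-118.6, 44.5)

Circle about each station: (x + 182.6)² + (y − 135.6)² = 111.33²; (x − 23.9)² + (y − 3.6)² = 148.25²; (x + 174.8)² + (y − 101.3)² = 79.90².
Subtracting the PAS equation from the YBH and ELK equations removes the quadratic terms:
413.0 x − 264.0 y = -60729.64
15.6 x − 68.6 y = -4903.03
Solving the 2×2 system: x ≈ -118.6, y ≈ 44.5 km.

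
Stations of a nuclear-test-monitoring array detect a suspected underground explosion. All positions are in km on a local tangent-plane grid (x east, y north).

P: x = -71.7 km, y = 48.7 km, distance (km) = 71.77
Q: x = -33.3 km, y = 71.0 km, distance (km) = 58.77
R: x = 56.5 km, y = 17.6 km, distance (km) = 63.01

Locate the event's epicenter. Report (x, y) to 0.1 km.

Circle about each station: (x + 71.7)² + (y − 48.7)² = 71.77²; (x + 33.3)² + (y − 71.0)² = 58.77²; (x − 56.5)² + (y − 17.6)² = 63.01².
Subtracting the P equation from the Q and R equations removes the quadratic terms:
76.8 x + 44.6 y = 334.33
256.4 x − 62.2 y = -2829.90
Solving the 2×2 system: x ≈ -6.5, y ≈ 18.7 km.

-6.5 km east, 18.7 km north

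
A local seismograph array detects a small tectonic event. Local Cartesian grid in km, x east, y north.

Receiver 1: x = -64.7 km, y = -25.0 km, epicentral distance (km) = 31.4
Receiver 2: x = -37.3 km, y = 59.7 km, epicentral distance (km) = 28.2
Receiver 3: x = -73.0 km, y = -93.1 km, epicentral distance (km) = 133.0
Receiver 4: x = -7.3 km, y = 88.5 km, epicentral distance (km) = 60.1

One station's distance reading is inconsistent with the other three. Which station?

Receiver 1

Solve using three stations at a time. Using Receiver 2, Receiver 3, Receiver 4 (subtract circle equations pairwise → linear system) gives (x, y) ≈ (-29.4, 32.6).
Distances from that point to each station vs reported:
  Receiver 1: calculated 67.5 vs reported 31.4 → residual 36.1 km
  Receiver 2: calculated 28.3 vs reported 28.2 → residual 0.1 km
  Receiver 3: calculated 133.0 vs reported 133.0 → residual 0.0 km
  Receiver 4: calculated 60.1 vs reported 60.1 → residual 0.0 km
Receiver 2, Receiver 3, Receiver 4 are mutually consistent (residuals ≈ 0); Receiver 1 is off by 36.1 km.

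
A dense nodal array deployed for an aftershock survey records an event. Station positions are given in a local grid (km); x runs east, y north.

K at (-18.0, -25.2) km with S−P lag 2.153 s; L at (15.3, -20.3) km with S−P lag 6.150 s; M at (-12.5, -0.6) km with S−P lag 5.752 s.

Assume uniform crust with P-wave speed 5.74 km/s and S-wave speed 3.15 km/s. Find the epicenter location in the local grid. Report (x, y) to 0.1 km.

Distance from S−P lag: d = Δt · v_P v_S / (v_P − v_S) = Δt · (5.74·3.15)/(5.74−3.15) ≈ 6.9811·Δt.
So d_K = 15.03, d_L = 42.93, d_M = 40.16 km.
Circle about each station: (x + 18.0)² + (y + 25.2)² = 15.03²; (x − 15.3)² + (y + 20.3)² = 42.93²; (x + 12.5)² + (y + 0.6)² = 40.16².
Subtracting the K equation from the L and M equations removes the quadratic terms:
66.6 x + 9.8 y = -1929.94
11.0 x + 49.2 y = -2189.35
Solving the 2×2 system: x ≈ -23.2, y ≈ -39.3 km.

x ≈ -23.2 km, y ≈ -39.3 km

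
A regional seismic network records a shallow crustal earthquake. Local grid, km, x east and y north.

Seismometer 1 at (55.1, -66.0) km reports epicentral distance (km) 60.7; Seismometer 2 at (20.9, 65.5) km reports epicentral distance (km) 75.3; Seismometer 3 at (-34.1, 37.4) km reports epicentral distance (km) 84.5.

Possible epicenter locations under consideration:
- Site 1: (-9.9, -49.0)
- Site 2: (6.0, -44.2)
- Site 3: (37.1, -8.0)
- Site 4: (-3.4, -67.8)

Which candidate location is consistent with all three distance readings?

For each candidate, compare |candidate − station| to the reported distance:
Site 1: residuals Seismometer 1 6.5, Seismometer 2 43.3, Seismometer 3 5.2 → max 43.3 km
Site 2: residuals Seismometer 1 7.0, Seismometer 2 35.4, Seismometer 3 6.4 → max 35.4 km
Site 3: residuals Seismometer 1 0.0, Seismometer 2 0.0, Seismometer 3 0.1 → max 0.1 km
Site 4: residuals Seismometer 1 2.2, Seismometer 2 60.2, Seismometer 3 25.1 → max 60.2 km
Only Site 3 has all residuals ≈ 0.

Site 3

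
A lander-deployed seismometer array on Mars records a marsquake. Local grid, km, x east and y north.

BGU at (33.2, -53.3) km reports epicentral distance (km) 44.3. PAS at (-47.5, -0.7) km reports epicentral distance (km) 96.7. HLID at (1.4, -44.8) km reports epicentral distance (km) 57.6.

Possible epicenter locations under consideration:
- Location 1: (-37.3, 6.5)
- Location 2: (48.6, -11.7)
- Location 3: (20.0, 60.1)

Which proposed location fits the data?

For each candidate, compare |candidate − station| to the reported distance:
Location 1: residuals BGU 48.1, PAS 84.2, HLID 6.7 → max 84.2 km
Location 2: residuals BGU 0.1, PAS 0.0, HLID 0.0 → max 0.1 km
Location 3: residuals BGU 69.9, PAS 5.9, HLID 48.9 → max 69.9 km
Only Location 2 has all residuals ≈ 0.

Location 2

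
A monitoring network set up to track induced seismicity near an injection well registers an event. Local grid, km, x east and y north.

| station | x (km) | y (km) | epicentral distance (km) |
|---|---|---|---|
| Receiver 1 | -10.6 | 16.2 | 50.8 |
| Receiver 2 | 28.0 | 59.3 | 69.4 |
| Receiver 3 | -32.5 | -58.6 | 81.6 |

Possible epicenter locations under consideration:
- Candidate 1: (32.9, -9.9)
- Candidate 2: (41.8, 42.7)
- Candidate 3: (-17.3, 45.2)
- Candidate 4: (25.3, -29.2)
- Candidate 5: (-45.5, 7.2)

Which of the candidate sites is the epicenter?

Candidate 1

For each candidate, compare |candidate − station| to the reported distance:
Candidate 1: residuals Receiver 1 0.1, Receiver 2 0.0, Receiver 3 0.1 → max 0.1 km
Candidate 2: residuals Receiver 1 7.9, Receiver 2 47.8, Receiver 3 44.0 → max 47.8 km
Candidate 3: residuals Receiver 1 21.0, Receiver 2 22.0, Receiver 3 23.3 → max 23.3 km
Candidate 4: residuals Receiver 1 7.1, Receiver 2 19.1, Receiver 3 16.8 → max 19.1 km
Candidate 5: residuals Receiver 1 14.8, Receiver 2 20.7, Receiver 3 14.5 → max 20.7 km
Only Candidate 1 has all residuals ≈ 0.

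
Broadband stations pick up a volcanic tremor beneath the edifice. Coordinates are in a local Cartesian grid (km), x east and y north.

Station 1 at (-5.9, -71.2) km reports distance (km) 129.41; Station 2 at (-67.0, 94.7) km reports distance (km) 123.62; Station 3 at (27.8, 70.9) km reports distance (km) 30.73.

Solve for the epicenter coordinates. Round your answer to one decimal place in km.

Circle about each station: (x + 5.9)² + (y + 71.2)² = 129.41²; (x + 67.0)² + (y − 94.7)² = 123.62²; (x − 27.8)² + (y − 70.9)² = 30.73².
Subtracting the Station 1 equation from the Station 2 and Station 3 equations removes the quadratic terms:
-122.2 x + 331.8 y = 9817.88
67.4 x + 284.2 y = 16498.02
Solving the 2×2 system: x ≈ 47.0, y ≈ 46.9 km.

x ≈ 47.0 km, y ≈ 46.9 km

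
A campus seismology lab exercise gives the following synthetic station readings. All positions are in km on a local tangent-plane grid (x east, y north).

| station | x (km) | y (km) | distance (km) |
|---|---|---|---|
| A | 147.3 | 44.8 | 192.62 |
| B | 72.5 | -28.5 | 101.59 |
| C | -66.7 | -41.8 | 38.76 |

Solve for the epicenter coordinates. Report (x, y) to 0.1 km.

Circle about each station: (x − 147.3)² + (y − 44.8)² = 192.62²; (x − 72.5)² + (y + 28.5)² = 101.59²; (x + 66.7)² + (y + 41.8)² = 38.76².
Subtracting pairs of circle equations eliminates x²+y² and gives linear equations (the radical axes):
-149.6 x − 146.6 y = 9146.11
-428.0 x − 173.2 y = 18091.93
Solving the 2×2 system: x ≈ -29.0, y ≈ -32.8 km.

x ≈ -29.0 km, y ≈ -32.8 km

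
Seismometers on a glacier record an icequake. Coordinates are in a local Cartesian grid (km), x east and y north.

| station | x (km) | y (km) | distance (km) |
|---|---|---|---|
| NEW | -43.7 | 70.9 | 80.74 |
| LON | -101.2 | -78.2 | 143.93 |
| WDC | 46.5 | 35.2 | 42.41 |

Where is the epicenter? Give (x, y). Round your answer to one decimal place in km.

(11.2, 11.7)

Circle about each station: (x + 43.7)² + (y − 70.9)² = 80.74²; (x + 101.2)² + (y + 78.2)² = 143.93²; (x − 46.5)² + (y − 35.2)² = 42.41².
Subtracting the NEW equation from the LON and WDC equations removes the quadratic terms:
-115.0 x − 298.2 y = -4776.72
180.4 x − 71.4 y = 1185.13
Solving the 2×2 system: x ≈ 11.2, y ≈ 11.7 km.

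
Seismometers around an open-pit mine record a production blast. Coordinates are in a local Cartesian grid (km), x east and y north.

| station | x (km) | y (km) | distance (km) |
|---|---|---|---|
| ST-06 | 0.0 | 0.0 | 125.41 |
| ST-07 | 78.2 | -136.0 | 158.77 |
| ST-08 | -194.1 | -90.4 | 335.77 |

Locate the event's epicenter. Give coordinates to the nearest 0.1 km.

Circle about each station: x² + y² = 125.41²; (x − 78.2)² + (y + 136.0)² = 158.77²; (x + 194.1)² + (y + 90.4)² = 335.77².
Subtracting the ST-06 equation from the ST-07 and ST-08 equations removes the quadratic terms:
156.4 x − 272.0 y = 15131.00
-388.2 x − 180.8 y = -51166.85
Solving the 2×2 system: x ≈ 124.4, y ≈ 15.9 km.
Check against ST-06 (with the unrounded x, y): √(x²+y²) = 125.41 ≈ 125.41 km. ✓

124.4 km east, 15.9 km north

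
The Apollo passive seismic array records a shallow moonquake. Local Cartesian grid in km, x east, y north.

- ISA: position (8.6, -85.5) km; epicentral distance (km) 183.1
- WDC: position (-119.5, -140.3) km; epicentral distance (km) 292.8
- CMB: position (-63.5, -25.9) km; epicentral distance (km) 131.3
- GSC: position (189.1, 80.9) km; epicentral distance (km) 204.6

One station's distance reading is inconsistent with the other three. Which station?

WDC

Solve using three stations at a time. Using ISA, CMB, GSC (subtract circle equations pairwise → linear system) gives (x, y) ≈ (-14.9, 96.1).
Distances from that point to each station vs reported:
  ISA: calculated 183.1 vs reported 183.1 → residual 0.0 km
  WDC: calculated 258.5 vs reported 292.8 → residual 34.3 km
  CMB: calculated 131.3 vs reported 131.3 → residual 0.0 km
  GSC: calculated 204.6 vs reported 204.6 → residual 0.0 km
ISA, CMB, GSC are mutually consistent (residuals ≈ 0); WDC is off by 34.3 km.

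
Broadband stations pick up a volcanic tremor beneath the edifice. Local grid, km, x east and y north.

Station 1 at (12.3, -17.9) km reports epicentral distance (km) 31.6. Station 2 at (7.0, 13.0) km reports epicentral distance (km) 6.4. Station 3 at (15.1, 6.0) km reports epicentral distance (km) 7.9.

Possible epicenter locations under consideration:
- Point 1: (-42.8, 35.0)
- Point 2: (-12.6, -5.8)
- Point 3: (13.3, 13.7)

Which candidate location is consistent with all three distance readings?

For each candidate, compare |candidate − station| to the reported distance:
Point 1: residuals Station 1 44.8, Station 2 48.0, Station 3 56.9 → max 56.9 km
Point 2: residuals Station 1 3.9, Station 2 20.8, Station 3 22.2 → max 22.2 km
Point 3: residuals Station 1 0.0, Station 2 0.1, Station 3 0.0 → max 0.1 km
Only Point 3 has all residuals ≈ 0.

Point 3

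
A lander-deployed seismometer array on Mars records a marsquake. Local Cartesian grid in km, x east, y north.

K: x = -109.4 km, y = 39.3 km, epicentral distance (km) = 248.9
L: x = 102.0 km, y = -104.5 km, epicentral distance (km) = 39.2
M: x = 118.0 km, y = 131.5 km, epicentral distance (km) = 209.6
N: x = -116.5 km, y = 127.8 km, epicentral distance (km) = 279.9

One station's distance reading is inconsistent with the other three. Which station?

K

Solve using three stations at a time. Using L, M, N (subtract circle equations pairwise → linear system) gives (x, y) ≈ (77.3, -74.1).
Distances from that point to each station vs reported:
  K: calculated 218.5 vs reported 248.9 → residual 30.4 km
  L: calculated 39.1 vs reported 39.2 → residual 0.1 km
  M: calculated 209.6 vs reported 209.6 → residual 0.0 km
  N: calculated 279.9 vs reported 279.9 → residual 0.0 km
L, M, N are mutually consistent (residuals ≈ 0); K is off by 30.4 km.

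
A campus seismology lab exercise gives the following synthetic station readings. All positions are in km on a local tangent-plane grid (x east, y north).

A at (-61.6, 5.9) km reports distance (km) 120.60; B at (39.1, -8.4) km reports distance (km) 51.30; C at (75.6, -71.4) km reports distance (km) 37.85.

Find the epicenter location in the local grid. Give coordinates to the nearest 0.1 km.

Circle about each station: (x + 61.6)² + (y − 5.9)² = 120.60²; (x − 39.1)² + (y + 8.4)² = 51.30²; (x − 75.6)² + (y + 71.4)² = 37.85².
Subtracting the A equation from the B and C equations removes the quadratic terms:
201.4 x − 28.6 y = 9682.67
274.4 x − 154.6 y = 20095.69
Solving the 2×2 system: x ≈ 39.6, y ≈ -59.7 km.
Check against A (with the unrounded x, y): √((x + 61.6)²+(y − 5.9)²) = 120.60 ≈ 120.60 km. ✓

39.6 km east, -59.7 km north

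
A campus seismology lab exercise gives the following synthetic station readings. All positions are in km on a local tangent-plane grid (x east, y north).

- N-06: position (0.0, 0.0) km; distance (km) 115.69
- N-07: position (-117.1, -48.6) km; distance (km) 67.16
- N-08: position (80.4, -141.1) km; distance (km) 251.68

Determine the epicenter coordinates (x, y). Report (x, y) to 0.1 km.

-114.2 km east, 18.5 km north

Circle about each station: x² + y² = 115.69²; (x + 117.1)² + (y + 48.6)² = 67.16²; (x − 80.4)² + (y + 141.1)² = 251.68².
Subtracting the N-06 equation from the N-07 and N-08 equations removes the quadratic terms:
-234.2 x − 97.2 y = 24948.08
160.8 x − 282.2 y = -23585.28
Solving the 2×2 system: x ≈ -114.2, y ≈ 18.5 km.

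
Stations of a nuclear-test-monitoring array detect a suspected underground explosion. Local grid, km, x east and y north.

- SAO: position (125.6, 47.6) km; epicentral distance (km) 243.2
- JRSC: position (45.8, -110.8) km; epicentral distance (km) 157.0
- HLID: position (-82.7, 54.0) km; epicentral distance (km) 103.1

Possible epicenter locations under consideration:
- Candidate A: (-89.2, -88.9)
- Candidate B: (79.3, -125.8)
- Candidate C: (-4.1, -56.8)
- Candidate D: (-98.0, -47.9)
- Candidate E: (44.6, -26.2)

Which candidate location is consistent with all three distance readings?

Candidate D

For each candidate, compare |candidate − station| to the reported distance:
Candidate A: residuals SAO 11.3, JRSC 20.2, HLID 39.9 → max 39.9 km
Candidate B: residuals SAO 63.7, JRSC 120.3, HLID 138.9 → max 138.9 km
Candidate C: residuals SAO 76.7, JRSC 83.5, HLID 32.7 → max 83.5 km
Candidate D: residuals SAO 0.1, JRSC 0.0, HLID 0.1 → max 0.1 km
Candidate E: residuals SAO 133.6, JRSC 72.4, HLID 47.4 → max 133.6 km
Only Candidate D has all residuals ≈ 0.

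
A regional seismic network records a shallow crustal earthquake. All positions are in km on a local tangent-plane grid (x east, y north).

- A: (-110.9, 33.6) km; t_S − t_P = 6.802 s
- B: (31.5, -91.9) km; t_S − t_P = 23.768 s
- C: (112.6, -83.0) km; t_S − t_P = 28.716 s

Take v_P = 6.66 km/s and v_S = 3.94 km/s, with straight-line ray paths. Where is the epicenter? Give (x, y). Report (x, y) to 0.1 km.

-97.3 km east, 97.8 km north

Distance from S−P lag: d = Δt · v_P v_S / (v_P − v_S) = Δt · (6.66·3.94)/(6.66−3.94) ≈ 9.6472·Δt.
So d_A = 65.62, d_B = 229.29, d_C = 277.03 km.
Circle about each station: (x + 110.9)² + (y − 33.6)² = 65.62²; (x − 31.5)² + (y + 91.9)² = 229.29²; (x − 112.6)² + (y + 83.0)² = 277.03².
Subtracting the A equation from the B and C equations removes the quadratic terms:
284.8 x − 251.0 y = -52257.83
447.0 x − 233.2 y = -66299.65
Solving the 2×2 system: x ≈ -97.3, y ≈ 97.8 km.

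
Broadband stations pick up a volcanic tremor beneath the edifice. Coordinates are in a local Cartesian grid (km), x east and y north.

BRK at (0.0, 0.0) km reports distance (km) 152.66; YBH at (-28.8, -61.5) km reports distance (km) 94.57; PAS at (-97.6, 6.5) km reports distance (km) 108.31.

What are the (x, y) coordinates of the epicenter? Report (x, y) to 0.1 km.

(-115.0, -100.4)

Circle about each station: x² + y² = 152.66²; (x + 28.8)² + (y + 61.5)² = 94.57²; (x + 97.6)² + (y − 6.5)² = 108.31².
Subtracting pairs of circle equations eliminates x²+y² and gives linear equations (the radical axes):
-57.6 x − 123.0 y = 18973.28
-195.2 x + 13.0 y = 21142.03
Solving the 2×2 system: x ≈ -115.0, y ≈ -100.4 km.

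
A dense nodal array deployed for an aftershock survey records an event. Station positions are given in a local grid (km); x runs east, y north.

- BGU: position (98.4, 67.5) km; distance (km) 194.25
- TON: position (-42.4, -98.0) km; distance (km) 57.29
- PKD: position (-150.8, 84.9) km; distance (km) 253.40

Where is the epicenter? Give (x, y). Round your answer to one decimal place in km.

Circle about each station: (x − 98.4)² + (y − 67.5)² = 194.25²; (x + 42.4)² + (y + 98.0)² = 57.29²; (x + 150.8)² + (y − 84.9)² = 253.40².
Subtracting pairs of circle equations eliminates x²+y² and gives linear equations (the radical axes):
-281.6 x − 331.0 y = 31613.87
-498.4 x + 34.8 y = -10768.66
Solving the 2×2 system: x ≈ 14.1, y ≈ -107.5 km.
Check against BGU (with the unrounded x, y): √((x − 98.4)²+(y − 67.5)²) = 194.25 ≈ 194.25 km. ✓

(14.1, -107.5)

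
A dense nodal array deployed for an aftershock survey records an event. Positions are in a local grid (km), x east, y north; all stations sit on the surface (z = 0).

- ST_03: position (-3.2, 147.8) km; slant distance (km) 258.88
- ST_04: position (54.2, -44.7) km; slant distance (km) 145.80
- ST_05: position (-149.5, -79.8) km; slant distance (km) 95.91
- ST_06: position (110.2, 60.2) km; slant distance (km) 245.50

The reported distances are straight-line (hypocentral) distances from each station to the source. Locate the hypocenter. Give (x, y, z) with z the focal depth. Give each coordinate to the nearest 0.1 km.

Each station gives a sphere (x−x_i)² + (y−y_i)² + z² = d_i² (stations at z=0).
Subtracting the ST_03 sphere from ST_04 and ST_05: z² cancels, leaving linear equations in x and y:
114.8 x − 385.0 y = 28841.86
-292.6 x − 455.2 y = 64683.34
Solving: x ≈ -71.399, y ≈ -96.204 km (keep extra digits for the depth step; rounded: -71.4, -96.2).
Then from the ST_03 sphere: z² = 258.88² − (x + 3.2)² − (y − 147.8)² with x = -71.399, y = -96.204, so z ≈ 53.196 ≈ 53.2 km.

x ≈ -71.4 km, y ≈ -96.2 km, depth ≈ 53.2 km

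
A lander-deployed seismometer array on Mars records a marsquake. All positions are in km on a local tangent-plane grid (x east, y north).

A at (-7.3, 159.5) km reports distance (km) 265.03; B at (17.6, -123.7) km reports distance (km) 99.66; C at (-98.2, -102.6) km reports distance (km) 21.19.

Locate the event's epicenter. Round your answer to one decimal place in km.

Circle about each station: (x + 7.3)² + (y − 159.5)² = 265.03²; (x − 17.6)² + (y + 123.7)² = 99.66²; (x + 98.2)² + (y + 102.6)² = 21.19².
Subtracting the A equation from the B and C equations removes the quadratic terms:
49.8 x − 566.4 y = 50426.70
-181.8 x − 524.2 y = 64468.34
Solving the 2×2 system: x ≈ -78.1, y ≈ -95.9 km.

(-78.1, -95.9)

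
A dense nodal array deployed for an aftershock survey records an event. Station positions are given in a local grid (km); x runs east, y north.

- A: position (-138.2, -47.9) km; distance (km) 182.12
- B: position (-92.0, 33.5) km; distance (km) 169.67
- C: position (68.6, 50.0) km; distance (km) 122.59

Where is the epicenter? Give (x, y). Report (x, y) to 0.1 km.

Circle about each station: (x + 138.2)² + (y + 47.9)² = 182.12²; (x + 92.0)² + (y − 33.5)² = 169.67²; (x − 68.6)² + (y − 50.0)² = 122.59².
Subtracting the A equation from the B and C equations removes the quadratic terms:
92.4 x + 162.8 y = -7427.61
413.6 x + 195.8 y = 3951.70
Solving the 2×2 system: x ≈ 42.6, y ≈ -69.8 km.
Check against A (with the unrounded x, y): √((x + 138.2)²+(y + 47.9)²) = 182.12 ≈ 182.12 km. ✓

(42.6, -69.8)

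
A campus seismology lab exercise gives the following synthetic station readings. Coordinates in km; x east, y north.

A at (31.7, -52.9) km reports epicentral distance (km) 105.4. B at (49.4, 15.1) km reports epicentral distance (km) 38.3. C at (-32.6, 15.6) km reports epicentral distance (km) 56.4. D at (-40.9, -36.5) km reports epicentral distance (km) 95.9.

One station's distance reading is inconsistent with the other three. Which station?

A

Solve using three stations at a time. Using B, C, D (subtract circle equations pairwise → linear system) gives (x, y) ≈ (19.0, 38.4).
Distances from that point to each station vs reported:
  A: calculated 92.2 vs reported 105.4 → residual 13.2 km
  B: calculated 38.3 vs reported 38.3 → residual 0.0 km
  C: calculated 56.4 vs reported 56.4 → residual 0.0 km
  D: calculated 95.9 vs reported 95.9 → residual 0.0 km
B, C, D are mutually consistent (residuals ≈ 0); A is off by 13.2 km.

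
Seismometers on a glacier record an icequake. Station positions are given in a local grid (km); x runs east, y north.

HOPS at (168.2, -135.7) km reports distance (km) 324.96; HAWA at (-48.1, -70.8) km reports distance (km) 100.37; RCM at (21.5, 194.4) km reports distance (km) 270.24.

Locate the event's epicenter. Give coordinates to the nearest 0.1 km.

Circle about each station: (x − 168.2)² + (y + 135.7)² = 324.96²; (x + 48.1)² + (y + 70.8)² = 100.37²; (x − 21.5)² + (y − 194.4)² = 270.24².
Subtracting the HOPS equation from the HAWA and RCM equations removes the quadratic terms:
-432.6 x + 129.8 y = 56145.38
-293.4 x + 660.2 y = 24117.22
Solving the 2×2 system: x ≈ -137.1, y ≈ -24.4 km.
Check against HOPS (with the unrounded x, y): √((x − 168.2)²+(y + 135.7)²) = 324.96 ≈ 324.96 km. ✓

(-137.1, -24.4)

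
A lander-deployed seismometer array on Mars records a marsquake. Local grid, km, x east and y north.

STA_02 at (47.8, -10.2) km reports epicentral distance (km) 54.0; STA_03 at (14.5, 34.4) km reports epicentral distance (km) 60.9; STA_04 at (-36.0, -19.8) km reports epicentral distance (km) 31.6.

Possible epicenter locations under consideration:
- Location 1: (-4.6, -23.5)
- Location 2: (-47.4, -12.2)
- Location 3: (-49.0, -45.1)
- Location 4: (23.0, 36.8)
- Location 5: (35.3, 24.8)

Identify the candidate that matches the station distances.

Location 1

For each candidate, compare |candidate − station| to the reported distance:
Location 1: residuals STA_02 0.1, STA_03 0.1, STA_04 0.0 → max 0.1 km
Location 2: residuals STA_02 41.2, STA_03 16.6, STA_04 17.9 → max 41.2 km
Location 3: residuals STA_02 48.9, STA_03 40.8, STA_04 3.2 → max 48.9 km
Location 4: residuals STA_02 0.9, STA_03 52.1, STA_04 50.2 → max 52.1 km
Location 5: residuals STA_02 16.8, STA_03 38.0, STA_04 52.5 → max 52.5 km
Only Location 1 has all residuals ≈ 0.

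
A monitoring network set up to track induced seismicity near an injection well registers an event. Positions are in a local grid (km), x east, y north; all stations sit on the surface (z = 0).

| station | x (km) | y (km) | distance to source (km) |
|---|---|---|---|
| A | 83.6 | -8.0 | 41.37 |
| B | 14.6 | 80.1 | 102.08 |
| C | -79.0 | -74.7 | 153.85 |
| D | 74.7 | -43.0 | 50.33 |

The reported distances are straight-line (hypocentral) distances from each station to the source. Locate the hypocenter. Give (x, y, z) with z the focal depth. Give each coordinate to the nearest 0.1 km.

Each station gives a sphere (x−x_i)² + (y−y_i)² + z² = d_i² (stations at z=0).
Subtracting the A sphere from B and C: z² cancels, leaving linear equations in x and y:
-138.0 x + 176.2 y = -9132.64
-325.2 x − 133.4 y = -17190.22
Solving: x ≈ 56.099, y ≈ -7.894 km (keep extra digits for the depth step; rounded: 56.1, -7.9).
Then from the A sphere: z² = 41.37² − (x − 83.6)² − (y + 8.0)² with x = 56.099, y = -7.894, so z ≈ 30.906 ≈ 30.9 km.
Check against D (with the unrounded solution): distance 50.33 ≈ 50.33 km. ✓

(56.1, -7.9, 30.9)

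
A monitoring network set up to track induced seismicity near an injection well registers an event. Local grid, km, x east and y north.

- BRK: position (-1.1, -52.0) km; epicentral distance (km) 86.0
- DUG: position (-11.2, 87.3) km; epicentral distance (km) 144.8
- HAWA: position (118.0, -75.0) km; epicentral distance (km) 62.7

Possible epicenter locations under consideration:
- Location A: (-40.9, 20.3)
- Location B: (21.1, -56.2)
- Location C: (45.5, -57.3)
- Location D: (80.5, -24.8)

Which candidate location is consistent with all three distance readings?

Location D

For each candidate, compare |candidate − station| to the reported distance:
Location A: residuals BRK 3.5, DUG 71.5, HAWA 122.6 → max 122.6 km
Location B: residuals BRK 63.4, DUG 2.3, HAWA 36.0 → max 63.4 km
Location C: residuals BRK 39.1, DUG 10.5, HAWA 11.9 → max 39.1 km
Location D: residuals BRK 0.0, DUG 0.0, HAWA 0.0 → max 0.0 km
Only Location D has all residuals ≈ 0.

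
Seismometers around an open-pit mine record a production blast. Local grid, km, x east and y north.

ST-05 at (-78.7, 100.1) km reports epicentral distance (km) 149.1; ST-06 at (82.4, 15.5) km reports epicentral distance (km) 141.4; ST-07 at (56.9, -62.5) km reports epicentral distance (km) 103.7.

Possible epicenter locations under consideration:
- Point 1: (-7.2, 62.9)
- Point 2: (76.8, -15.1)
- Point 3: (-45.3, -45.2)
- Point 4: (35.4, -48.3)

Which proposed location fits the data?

Point 3

For each candidate, compare |candidate − station| to the reported distance:
Point 1: residuals ST-05 68.5, ST-06 40.0, ST-07 37.1 → max 68.5 km
Point 2: residuals ST-05 44.4, ST-06 110.3, ST-07 52.3 → max 110.3 km
Point 3: residuals ST-05 0.0, ST-06 0.0, ST-07 0.0 → max 0.0 km
Point 4: residuals ST-05 38.1, ST-06 62.2, ST-07 77.9 → max 77.9 km
Only Point 3 has all residuals ≈ 0.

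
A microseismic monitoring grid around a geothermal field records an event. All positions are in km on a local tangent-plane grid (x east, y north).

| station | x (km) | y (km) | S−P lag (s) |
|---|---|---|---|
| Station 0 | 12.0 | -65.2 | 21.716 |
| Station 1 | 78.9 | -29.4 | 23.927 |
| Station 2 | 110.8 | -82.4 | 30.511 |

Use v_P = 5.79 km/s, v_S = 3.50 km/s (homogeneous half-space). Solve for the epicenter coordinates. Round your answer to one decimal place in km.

(-90.9, 97.1)

Distance from S−P lag: d = Δt · v_P v_S / (v_P − v_S) = Δt · (5.79·3.50)/(5.79−3.50) ≈ 8.8493·Δt.
So d_Station 0 = 192.17, d_Station 1 = 211.74, d_Station 2 = 270.00 km.
Circle about each station: (x − 12.0)² + (y + 65.2)² = 192.17²; (x − 78.9)² + (y + 29.4)² = 211.74²; (x − 110.8)² + (y + 82.4)² = 270.00².
Subtracting the Station 0 equation from the Station 1 and Station 2 equations removes the quadratic terms:
133.8 x + 71.6 y = -5209.99
197.6 x − 34.4 y = -21299.33
Solving the 2×2 system: x ≈ -90.9, y ≈ 97.1 km.
Check against Station 0 (with the unrounded x, y): √((x − 12.0)²+(y + 65.2)²) = 192.15 ≈ 192.17 km. ✓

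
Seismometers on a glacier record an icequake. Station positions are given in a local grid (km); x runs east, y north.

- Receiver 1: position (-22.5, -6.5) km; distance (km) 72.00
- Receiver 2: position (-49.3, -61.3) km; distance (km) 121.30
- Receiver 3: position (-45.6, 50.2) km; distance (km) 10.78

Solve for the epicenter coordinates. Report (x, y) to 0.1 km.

Circle about each station: (x + 22.5)² + (y + 6.5)² = 72.00²; (x + 49.3)² + (y + 61.3)² = 121.30²; (x + 45.6)² + (y − 50.2)² = 10.78².
Subtracting pairs of circle equations eliminates x²+y² and gives linear equations (the radical axes):
-53.6 x − 109.6 y = -3890.01
-46.2 x + 113.4 y = 9118.69
Solving the 2×2 system: x ≈ -50.1, y ≈ 60.0 km.

(-50.1, 60.0)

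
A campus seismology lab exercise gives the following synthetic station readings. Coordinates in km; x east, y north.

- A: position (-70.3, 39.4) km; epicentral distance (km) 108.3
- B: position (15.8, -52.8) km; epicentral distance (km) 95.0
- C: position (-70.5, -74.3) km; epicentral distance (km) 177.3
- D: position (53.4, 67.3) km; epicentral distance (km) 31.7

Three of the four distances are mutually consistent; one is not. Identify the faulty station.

Solve using three stations at a time. Using A, B, D (subtract circle equations pairwise → linear system) gives (x, y) ≈ (38.0, 39.6).
Distances from that point to each station vs reported:
  A: calculated 108.3 vs reported 108.3 → residual 0.0 km
  B: calculated 95.0 vs reported 95.0 → residual 0.0 km
  C: calculated 157.3 vs reported 177.3 → residual 20.0 km
  D: calculated 31.7 vs reported 31.7 → residual 0.0 km
A, B, D are mutually consistent (residuals ≈ 0); C is off by 20.0 km.

C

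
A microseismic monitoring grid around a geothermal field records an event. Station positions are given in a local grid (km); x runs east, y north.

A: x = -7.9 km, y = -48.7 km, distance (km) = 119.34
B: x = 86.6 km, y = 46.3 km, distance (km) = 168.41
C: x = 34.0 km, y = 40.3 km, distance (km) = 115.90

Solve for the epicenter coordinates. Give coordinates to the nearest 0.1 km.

Circle about each station: (x + 7.9)² + (y + 48.7)² = 119.34²; (x − 86.6)² + (y − 46.3)² = 168.41²; (x − 34.0)² + (y − 40.3)² = 115.90².
Subtracting the A equation from the B and C equations removes the quadratic terms:
189.0 x + 190.0 y = -6910.74
83.8 x + 178.0 y = 1155.22
Solving the 2×2 system: x ≈ -81.8, y ≈ 45.0 km.

-81.8 km east, 45.0 km north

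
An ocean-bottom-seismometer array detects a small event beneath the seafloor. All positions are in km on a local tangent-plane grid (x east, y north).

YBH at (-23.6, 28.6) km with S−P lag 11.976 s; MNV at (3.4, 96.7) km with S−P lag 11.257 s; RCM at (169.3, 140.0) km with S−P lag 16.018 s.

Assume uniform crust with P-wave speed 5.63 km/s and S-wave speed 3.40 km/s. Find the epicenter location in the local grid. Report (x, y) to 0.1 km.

Distance from S−P lag: d = Δt · v_P v_S / (v_P − v_S) = Δt · (5.63·3.40)/(5.63−3.40) ≈ 8.5839·Δt.
So d_YBH = 102.80, d_MNV = 96.63, d_RCM = 137.50 km.
Circle about each station: (x + 23.6)² + (y − 28.6)² = 102.80²; (x − 3.4)² + (y − 96.7)² = 96.63²; (x − 169.3)² + (y − 140.0)² = 137.50².
Subtracting the YBH equation from the MNV and RCM equations removes the quadratic terms:
54.0 x + 136.2 y = 9218.01
385.8 x + 222.8 y = 38549.16
Solving the 2×2 system: x ≈ 78.9, y ≈ 36.4 km.
Check against YBH (with the unrounded x, y): √((x + 23.6)²+(y − 28.6)²) = 102.80 ≈ 102.80 km. ✓

x ≈ 78.9 km, y ≈ 36.4 km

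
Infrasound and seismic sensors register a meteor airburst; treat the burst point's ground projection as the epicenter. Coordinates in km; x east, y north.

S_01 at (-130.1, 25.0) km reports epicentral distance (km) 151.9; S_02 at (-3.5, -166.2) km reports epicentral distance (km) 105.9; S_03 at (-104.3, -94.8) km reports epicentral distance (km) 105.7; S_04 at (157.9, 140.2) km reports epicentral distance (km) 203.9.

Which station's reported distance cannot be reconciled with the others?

S_04

Solve using three stations at a time. Using S_01, S_02, S_03 (subtract circle equations pairwise → linear system) gives (x, y) ≈ (-4.4, -60.3).
Distances from that point to each station vs reported:
  S_01: calculated 151.9 vs reported 151.9 → residual 0.0 km
  S_02: calculated 105.9 vs reported 105.9 → residual 0.0 km
  S_03: calculated 105.7 vs reported 105.7 → residual 0.0 km
  S_04: calculated 257.9 vs reported 203.9 → residual 54.0 km
S_01, S_02, S_03 are mutually consistent (residuals ≈ 0); S_04 is off by 54.0 km.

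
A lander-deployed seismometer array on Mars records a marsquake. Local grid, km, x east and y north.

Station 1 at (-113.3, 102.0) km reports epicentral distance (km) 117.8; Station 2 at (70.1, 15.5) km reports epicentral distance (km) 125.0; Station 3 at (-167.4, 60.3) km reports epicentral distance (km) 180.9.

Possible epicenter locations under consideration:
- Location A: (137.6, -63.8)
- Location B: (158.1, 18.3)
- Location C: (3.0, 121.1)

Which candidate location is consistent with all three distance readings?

For each candidate, compare |candidate − station| to the reported distance:
Location A: residuals Station 1 182.9, Station 2 20.9, Station 3 148.4 → max 182.9 km
Location B: residuals Station 1 166.2, Station 2 37.0, Station 3 147.3 → max 166.2 km
Location C: residuals Station 1 0.1, Station 2 0.1, Station 3 0.0 → max 0.1 km
Only Location C has all residuals ≈ 0.

Location C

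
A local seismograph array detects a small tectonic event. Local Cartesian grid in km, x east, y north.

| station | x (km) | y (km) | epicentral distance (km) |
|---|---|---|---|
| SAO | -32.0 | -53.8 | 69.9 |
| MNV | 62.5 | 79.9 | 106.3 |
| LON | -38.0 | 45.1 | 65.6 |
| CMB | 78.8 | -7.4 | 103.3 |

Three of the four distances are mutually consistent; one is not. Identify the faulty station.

Solve using three stations at a time. Using SAO, MNV, CMB (subtract circle equations pairwise → linear system) gives (x, y) ≈ (-22.0, 15.4).
Distances from that point to each station vs reported:
  SAO: calculated 69.9 vs reported 69.9 → residual 0.0 km
  MNV: calculated 106.3 vs reported 106.3 → residual 0.0 km
  LON: calculated 33.8 vs reported 65.6 → residual 31.8 km
  CMB: calculated 103.3 vs reported 103.3 → residual 0.0 km
SAO, MNV, CMB are mutually consistent (residuals ≈ 0); LON is off by 31.8 km.

LON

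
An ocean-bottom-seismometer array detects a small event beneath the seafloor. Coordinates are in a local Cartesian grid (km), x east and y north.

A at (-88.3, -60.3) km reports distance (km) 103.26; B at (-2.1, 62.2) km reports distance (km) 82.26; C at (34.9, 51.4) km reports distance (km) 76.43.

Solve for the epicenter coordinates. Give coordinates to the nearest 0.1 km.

Circle about each station: (x + 88.3)² + (y + 60.3)² = 103.26²; (x + 2.1)² + (y − 62.2)² = 82.26²; (x − 34.9)² + (y − 51.4)² = 76.43².
Subtracting pairs of circle equations eliminates x²+y² and gives linear equations (the radical axes):
172.4 x + 245.0 y = -3663.81
246.4 x + 223.4 y = -2751.93
Solving the 2×2 system: x ≈ 6.6, y ≈ -19.6 km.

6.6 km east, -19.6 km north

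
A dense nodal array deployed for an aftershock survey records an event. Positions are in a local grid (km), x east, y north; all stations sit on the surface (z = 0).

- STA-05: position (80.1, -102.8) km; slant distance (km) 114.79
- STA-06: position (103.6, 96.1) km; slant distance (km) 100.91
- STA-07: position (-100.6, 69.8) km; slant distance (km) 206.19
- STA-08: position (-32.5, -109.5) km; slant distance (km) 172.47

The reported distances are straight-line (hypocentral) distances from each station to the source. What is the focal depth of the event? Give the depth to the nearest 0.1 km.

Each station gives a sphere (x−x_i)² + (y−y_i)² + z² = d_i² (stations at z=0).
Subtracting the STA-05 sphere from STA-06 and STA-07: z² cancels, leaving linear equations in x and y:
47.0 x + 397.8 y = 5978.24
-361.4 x + 345.2 y = -31329.02
Solving: x ≈ 90.796, y ≈ 4.301 km (keep extra digits for the depth step; rounded: 90.8, 4.3).
Then from the STA-05 sphere: z² = 114.79² − (x − 80.1)² − (y + 102.8)² with x = 90.796, y = 4.301, so z ≈ 39.896 ≈ 39.9 km.

z ≈ 39.9 km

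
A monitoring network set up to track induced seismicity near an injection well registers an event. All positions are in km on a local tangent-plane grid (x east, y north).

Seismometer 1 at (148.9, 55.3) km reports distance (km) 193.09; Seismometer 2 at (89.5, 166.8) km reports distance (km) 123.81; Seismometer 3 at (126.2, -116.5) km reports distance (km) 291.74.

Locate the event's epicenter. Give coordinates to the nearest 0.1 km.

Circle about each station: (x − 148.9)² + (y − 55.3)² = 193.09²; (x − 89.5)² + (y − 166.8)² = 123.81²; (x − 126.2)² + (y + 116.5)² = 291.74².
Subtracting the Seismometer 1 equation from the Seismometer 2 and Seismometer 3 equations removes the quadratic terms:
-118.8 x + 223.0 y = 32558.02
-45.4 x − 343.6 y = -43559.09
Solving the 2×2 system: x ≈ -28.9, y ≈ 130.6 km.

(-28.9, 130.6)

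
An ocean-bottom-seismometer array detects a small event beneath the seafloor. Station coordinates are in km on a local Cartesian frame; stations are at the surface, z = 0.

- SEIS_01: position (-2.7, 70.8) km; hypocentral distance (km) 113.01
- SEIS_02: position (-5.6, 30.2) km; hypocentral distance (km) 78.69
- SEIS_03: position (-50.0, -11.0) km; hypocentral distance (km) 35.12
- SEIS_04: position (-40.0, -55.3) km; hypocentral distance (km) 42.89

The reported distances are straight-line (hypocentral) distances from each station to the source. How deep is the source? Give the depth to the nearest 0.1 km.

z ≈ 31.1 km

Each station gives a sphere (x−x_i)² + (y−y_i)² + z² = d_i² (stations at z=0).
Subtracting the SEIS_01 sphere from SEIS_02 and SEIS_03: z² cancels, leaving linear equations in x and y:
-5.8 x − 81.2 y = 2502.61
-94.6 x − 163.6 y = 9138.92
Solving: x ≈ -49.409, y ≈ -27.291 km (keep extra digits for the depth step; rounded: -49.4, -27.3).
Then from the SEIS_01 sphere: z² = 113.01² − (x + 2.7)² − (y − 70.8)² with x = -49.409, y = -27.291, so z ≈ 31.108 ≈ 31.1 km.
Check against SEIS_04 (with the unrounded solution): distance 42.90 ≈ 42.89 km. ✓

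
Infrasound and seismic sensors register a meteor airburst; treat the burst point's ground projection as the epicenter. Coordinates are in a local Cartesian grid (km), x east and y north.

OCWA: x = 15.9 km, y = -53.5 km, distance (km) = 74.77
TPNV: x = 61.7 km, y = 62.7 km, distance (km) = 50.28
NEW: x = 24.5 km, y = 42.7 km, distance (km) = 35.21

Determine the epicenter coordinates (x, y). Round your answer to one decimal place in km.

x ≈ 46.1 km, y ≈ 14.9 km

Circle about each station: (x − 15.9)² + (y + 53.5)² = 74.77²; (x − 61.7)² + (y − 62.7)² = 50.28²; (x − 24.5)² + (y − 42.7)² = 35.21².
Subtracting the OCWA equation from the TPNV and NEW equations removes the quadratic terms:
91.6 x + 232.4 y = 7685.59
17.2 x + 192.4 y = 3659.29
Solving the 2×2 system: x ≈ 46.1, y ≈ 14.9 km.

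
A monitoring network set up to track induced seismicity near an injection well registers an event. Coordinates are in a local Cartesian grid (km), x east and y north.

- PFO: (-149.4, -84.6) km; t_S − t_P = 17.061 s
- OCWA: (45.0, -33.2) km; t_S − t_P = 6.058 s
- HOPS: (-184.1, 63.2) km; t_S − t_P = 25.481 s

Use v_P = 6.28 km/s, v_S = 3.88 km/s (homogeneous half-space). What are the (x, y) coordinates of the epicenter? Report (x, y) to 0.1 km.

(23.7, -90.9)

Distance from S−P lag: d = Δt · v_P v_S / (v_P − v_S) = Δt · (6.28·3.88)/(6.28−3.88) ≈ 10.1527·Δt.
So d_PFO = 173.21, d_OCWA = 61.50, d_HOPS = 258.70 km.
Circle about each station: (x + 149.4)² + (y + 84.6)² = 173.21²; (x − 45.0)² + (y + 33.2)² = 61.50²; (x + 184.1)² + (y − 63.2)² = 258.70².
Subtracting the PFO equation from the OCWA and HOPS equations removes the quadratic terms:
388.8 x + 102.8 y = -130.83
-69.4 x + 295.6 y = -28514.46
Solving the 2×2 system: x ≈ 23.7, y ≈ -90.9 km.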